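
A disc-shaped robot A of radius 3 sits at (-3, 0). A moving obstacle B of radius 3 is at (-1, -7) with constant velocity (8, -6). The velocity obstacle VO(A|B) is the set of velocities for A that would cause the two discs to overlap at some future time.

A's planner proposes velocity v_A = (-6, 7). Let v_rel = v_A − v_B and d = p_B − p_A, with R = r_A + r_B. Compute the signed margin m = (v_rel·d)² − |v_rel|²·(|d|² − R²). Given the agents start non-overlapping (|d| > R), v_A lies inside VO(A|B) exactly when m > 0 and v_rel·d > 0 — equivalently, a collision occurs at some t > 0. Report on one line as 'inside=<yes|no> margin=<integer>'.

d = (2, -7),  |d|² = 53;  R = 3+3 = 6,  c = 53−6² = 17
v_rel = (-14, 13),  |v_rel|² = 365;  v_rel·d = (-14)·(2) + (13)·(-7) = -119
365·t² + 238·t + 17 = 0  ⇒  m = (-119)² − 365·17 = 7956
m = 7956 > 0,  v_rel·d = -119 < 0  ⇒  outside

inside=no margin=7956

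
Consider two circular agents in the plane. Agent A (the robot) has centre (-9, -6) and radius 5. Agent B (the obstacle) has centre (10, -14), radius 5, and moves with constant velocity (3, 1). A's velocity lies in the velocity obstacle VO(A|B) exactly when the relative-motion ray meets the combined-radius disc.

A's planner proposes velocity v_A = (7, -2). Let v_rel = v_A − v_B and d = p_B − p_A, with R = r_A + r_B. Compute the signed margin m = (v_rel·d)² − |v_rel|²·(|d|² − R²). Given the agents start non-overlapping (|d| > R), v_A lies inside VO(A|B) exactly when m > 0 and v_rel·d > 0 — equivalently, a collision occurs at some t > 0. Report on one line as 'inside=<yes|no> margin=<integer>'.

d = (19, -8),  |d|² = 425;  R = 5+5 = 10,  c = 425−10² = 325
v_rel = (4, -3),  |v_rel|² = 25;  v_rel·d = (4)·(19) + (-3)·(-8) = 100
25·t² − 200·t + 325 = 0  ⇒  m = 100² − 25·325 = 1875
m = 1875 > 0,  v_rel·d = 100 > 0  ⇒  inside

inside=yes margin=1875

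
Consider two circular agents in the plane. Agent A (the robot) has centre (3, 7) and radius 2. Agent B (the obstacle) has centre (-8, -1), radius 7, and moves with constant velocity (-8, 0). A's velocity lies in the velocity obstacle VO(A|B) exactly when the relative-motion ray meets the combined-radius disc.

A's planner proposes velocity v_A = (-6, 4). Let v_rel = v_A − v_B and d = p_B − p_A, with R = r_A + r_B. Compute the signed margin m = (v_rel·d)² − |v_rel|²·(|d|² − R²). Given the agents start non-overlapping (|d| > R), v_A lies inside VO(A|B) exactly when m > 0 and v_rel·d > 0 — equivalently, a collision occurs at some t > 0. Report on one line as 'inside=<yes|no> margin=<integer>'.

d = (-11, -8),  |d|² = 185;  R = 2+7 = 9,  c = 185−9² = 104
v_rel = (2, 4),  |v_rel|² = 20;  v_rel·d = (2)·(-11) + (4)·(-8) = -54
20·t² + 108·t + 104 = 0  ⇒  m = (-54)² − 20·104 = 836
m = 836 > 0,  v_rel·d = -54 < 0  ⇒  outside

inside=no margin=836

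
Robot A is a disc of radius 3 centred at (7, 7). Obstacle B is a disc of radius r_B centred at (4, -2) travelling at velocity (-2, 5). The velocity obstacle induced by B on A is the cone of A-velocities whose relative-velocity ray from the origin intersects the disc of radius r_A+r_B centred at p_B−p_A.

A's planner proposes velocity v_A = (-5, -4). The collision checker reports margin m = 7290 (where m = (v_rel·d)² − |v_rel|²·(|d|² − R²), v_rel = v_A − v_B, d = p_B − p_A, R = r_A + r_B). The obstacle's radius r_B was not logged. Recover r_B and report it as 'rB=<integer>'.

m = 7290
d = (-3, -9);  v_rel = (-3, -9),  |v_rel|² = 90
v_rel×d = (-3)·(-9) − (-9)·(-3) = 0
since m = R²·90 − 0²:  R² = (0 + 7290) / 90 = 81
R = √81 = 9  ⇒  r_B = 9 − 3 = 6

rB=6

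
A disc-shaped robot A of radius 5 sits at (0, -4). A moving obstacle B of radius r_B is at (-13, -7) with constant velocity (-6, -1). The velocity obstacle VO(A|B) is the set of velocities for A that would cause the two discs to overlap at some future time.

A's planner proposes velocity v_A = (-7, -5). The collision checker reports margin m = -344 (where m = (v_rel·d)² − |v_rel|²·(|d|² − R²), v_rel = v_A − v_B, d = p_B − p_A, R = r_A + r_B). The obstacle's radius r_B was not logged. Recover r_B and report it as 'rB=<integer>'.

m = -344
d = (-13, -3);  v_rel = (-1, -4),  |v_rel|² = 17
v_rel×d = (-1)·(-3) − (-4)·(-13) = -49
since m = R²·17 − (-49)²:  R² = (2401 + -344) / 17 = 121
R = √121 = 11  ⇒  r_B = 11 − 5 = 6

rB=6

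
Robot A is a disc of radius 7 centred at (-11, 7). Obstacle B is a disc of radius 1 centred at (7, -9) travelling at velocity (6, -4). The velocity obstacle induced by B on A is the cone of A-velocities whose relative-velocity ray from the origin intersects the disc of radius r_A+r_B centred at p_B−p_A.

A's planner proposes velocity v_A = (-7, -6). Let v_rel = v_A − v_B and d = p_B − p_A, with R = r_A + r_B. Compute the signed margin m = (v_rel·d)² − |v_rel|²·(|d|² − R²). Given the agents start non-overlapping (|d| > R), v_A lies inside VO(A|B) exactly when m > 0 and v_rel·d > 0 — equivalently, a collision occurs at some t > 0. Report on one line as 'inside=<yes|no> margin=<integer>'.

d = (18, -16),  |d|² = 580;  R = 7+1 = 8,  c = 580−8² = 516
v_rel = (-13, -2),  |v_rel|² = 173;  v_rel·d = (-13)·(18) + (-2)·(-16) = -202
173·t² + 404·t + 516 = 0  ⇒  m = (-202)² − 173·516 = -48464
m = -48464 < 0,  v_rel·d = -202 < 0  ⇒  outside

inside=no margin=-48464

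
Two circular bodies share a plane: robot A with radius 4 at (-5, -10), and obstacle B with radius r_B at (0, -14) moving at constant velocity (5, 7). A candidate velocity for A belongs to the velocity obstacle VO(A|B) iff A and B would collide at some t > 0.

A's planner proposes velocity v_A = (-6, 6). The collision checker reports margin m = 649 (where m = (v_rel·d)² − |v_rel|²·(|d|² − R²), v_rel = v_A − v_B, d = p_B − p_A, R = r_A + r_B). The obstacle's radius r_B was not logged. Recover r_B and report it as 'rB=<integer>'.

m = 649
d = (5, -4);  v_rel = (-11, -1),  |v_rel|² = 122
v_rel×d = (-11)·(-4) − (-1)·(5) = 49
since m = R²·122 − 49²:  R² = (2401 + 649) / 122 = 25
R = √25 = 5  ⇒  r_B = 5 − 4 = 1

rB=1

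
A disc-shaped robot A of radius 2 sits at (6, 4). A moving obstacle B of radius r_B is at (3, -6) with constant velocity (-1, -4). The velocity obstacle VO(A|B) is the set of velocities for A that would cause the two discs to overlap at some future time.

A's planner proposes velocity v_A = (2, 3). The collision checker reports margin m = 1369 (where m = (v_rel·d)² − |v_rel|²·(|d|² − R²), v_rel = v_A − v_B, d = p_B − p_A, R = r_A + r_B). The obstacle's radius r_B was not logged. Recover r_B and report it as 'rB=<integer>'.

m = 1369
d = (-3, -10);  v_rel = (3, 7),  |v_rel|² = 58
v_rel×d = (3)·(-10) − (7)·(-3) = -9
since m = R²·58 − (-9)²:  R² = (81 + 1369) / 58 = 25
R = √25 = 5  ⇒  r_B = 5 − 2 = 3

rB=3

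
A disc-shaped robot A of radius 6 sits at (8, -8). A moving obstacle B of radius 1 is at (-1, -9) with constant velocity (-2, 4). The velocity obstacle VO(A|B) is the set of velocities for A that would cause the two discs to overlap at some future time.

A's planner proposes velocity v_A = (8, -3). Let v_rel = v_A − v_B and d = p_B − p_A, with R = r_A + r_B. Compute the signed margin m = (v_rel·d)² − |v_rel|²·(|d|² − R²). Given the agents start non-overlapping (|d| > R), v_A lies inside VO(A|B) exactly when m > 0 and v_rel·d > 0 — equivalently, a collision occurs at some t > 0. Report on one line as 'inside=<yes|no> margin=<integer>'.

d = (-9, -1),  |d|² = 82;  R = 6+1 = 7,  c = 82−7² = 33
v_rel = (10, -7),  |v_rel|² = 149;  v_rel·d = (10)·(-9) + (-7)·(-1) = -83
149·t² + 166·t + 33 = 0  ⇒  m = (-83)² − 149·33 = 1972
m = 1972 > 0,  v_rel·d = -83 < 0  ⇒  outside

inside=no margin=1972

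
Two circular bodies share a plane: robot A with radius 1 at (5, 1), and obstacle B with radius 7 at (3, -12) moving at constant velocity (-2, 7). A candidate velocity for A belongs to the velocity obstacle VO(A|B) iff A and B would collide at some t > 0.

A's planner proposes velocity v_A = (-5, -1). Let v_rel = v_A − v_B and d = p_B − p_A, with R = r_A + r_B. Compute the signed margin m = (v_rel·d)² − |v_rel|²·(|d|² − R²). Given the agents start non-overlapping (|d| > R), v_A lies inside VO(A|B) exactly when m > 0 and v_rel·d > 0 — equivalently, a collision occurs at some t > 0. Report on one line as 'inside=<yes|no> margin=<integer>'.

d = (-2, -13),  |d|² = 173;  R = 1+7 = 8,  c = 173−8² = 109
v_rel = (-3, -8),  |v_rel|² = 73;  v_rel·d = (-3)·(-2) + (-8)·(-13) = 110
73·t² − 220·t + 109 = 0  ⇒  m = 110² − 73·109 = 4143
m = 4143 > 0,  v_rel·d = 110 > 0  ⇒  inside

inside=yes margin=4143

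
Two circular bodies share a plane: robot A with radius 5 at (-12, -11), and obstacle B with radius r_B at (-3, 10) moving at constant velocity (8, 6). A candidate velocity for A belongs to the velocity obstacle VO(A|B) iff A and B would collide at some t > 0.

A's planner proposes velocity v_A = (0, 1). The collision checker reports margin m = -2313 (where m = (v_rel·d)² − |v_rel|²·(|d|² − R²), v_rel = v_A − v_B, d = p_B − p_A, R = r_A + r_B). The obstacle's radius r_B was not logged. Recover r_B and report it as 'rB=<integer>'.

m = -2313
d = (9, 21);  v_rel = (-8, -5),  |v_rel|² = 89
v_rel×d = (-8)·(21) − (-5)·(9) = -123
since m = R²·89 − (-123)²:  R² = (15129 + -2313) / 89 = 144
R = √144 = 12  ⇒  r_B = 12 − 5 = 7

rB=7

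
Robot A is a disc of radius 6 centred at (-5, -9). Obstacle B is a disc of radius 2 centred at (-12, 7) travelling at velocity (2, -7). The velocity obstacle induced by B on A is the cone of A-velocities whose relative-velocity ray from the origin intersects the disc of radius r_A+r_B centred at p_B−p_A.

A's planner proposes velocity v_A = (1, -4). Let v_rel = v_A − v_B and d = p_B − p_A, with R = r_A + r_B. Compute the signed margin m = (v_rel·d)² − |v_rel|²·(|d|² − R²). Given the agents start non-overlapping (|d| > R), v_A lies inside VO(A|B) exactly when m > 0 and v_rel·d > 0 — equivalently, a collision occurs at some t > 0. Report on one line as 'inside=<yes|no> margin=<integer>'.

d = (-7, 16),  |d|² = 305;  R = 6+2 = 8,  c = 305−8² = 241
v_rel = (-1, 3),  |v_rel|² = 10;  v_rel·d = (-1)·(-7) + (3)·(16) = 55
10·t² − 110·t + 241 = 0  ⇒  m = 55² − 10·241 = 615
m = 615 > 0,  v_rel·d = 55 > 0  ⇒  inside

inside=yes margin=615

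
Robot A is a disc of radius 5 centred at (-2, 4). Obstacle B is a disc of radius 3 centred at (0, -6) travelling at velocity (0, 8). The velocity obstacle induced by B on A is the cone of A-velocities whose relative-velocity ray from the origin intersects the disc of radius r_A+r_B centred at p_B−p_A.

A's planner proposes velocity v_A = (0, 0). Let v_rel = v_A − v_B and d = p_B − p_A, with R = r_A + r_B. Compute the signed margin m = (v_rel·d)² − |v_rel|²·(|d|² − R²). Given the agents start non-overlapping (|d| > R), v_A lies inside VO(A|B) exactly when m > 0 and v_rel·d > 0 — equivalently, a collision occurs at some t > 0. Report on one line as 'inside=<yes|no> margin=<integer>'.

d = (2, -10),  |d|² = 104;  R = 5+3 = 8,  c = 104−8² = 40
v_rel = (0, -8),  |v_rel|² = 64;  v_rel·d = (0)·(2) + (-8)·(-10) = 80
64·t² − 160·t + 40 = 0  ⇒  m = 80² − 64·40 = 3840
m = 3840 > 0,  v_rel·d = 80 > 0  ⇒  inside

inside=yes margin=3840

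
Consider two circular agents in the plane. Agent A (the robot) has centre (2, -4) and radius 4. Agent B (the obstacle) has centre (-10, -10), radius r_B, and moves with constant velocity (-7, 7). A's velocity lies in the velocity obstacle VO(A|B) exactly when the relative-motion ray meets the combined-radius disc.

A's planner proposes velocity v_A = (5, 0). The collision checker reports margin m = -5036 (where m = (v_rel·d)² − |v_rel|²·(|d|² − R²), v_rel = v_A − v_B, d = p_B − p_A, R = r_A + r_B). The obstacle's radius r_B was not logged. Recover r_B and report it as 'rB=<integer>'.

m = -5036
d = (-12, -6);  v_rel = (12, -7),  |v_rel|² = 193
v_rel×d = (12)·(-6) − (-7)·(-12) = -156
since m = R²·193 − (-156)²:  R² = (24336 + -5036) / 193 = 100
R = √100 = 10  ⇒  r_B = 10 − 4 = 6

rB=6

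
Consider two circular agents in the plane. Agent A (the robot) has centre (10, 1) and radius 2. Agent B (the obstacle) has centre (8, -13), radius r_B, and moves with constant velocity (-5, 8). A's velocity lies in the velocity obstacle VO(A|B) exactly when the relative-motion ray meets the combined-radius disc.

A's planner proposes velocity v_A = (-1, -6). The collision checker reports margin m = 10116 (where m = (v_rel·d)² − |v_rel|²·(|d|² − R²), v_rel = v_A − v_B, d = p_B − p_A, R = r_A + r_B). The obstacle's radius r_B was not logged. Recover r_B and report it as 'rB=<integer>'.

m = 10116
d = (-2, -14);  v_rel = (4, -14),  |v_rel|² = 212
v_rel×d = (4)·(-14) − (-14)·(-2) = -84
since m = R²·212 − (-84)²:  R² = (7056 + 10116) / 212 = 81
R = √81 = 9  ⇒  r_B = 9 − 2 = 7

rB=7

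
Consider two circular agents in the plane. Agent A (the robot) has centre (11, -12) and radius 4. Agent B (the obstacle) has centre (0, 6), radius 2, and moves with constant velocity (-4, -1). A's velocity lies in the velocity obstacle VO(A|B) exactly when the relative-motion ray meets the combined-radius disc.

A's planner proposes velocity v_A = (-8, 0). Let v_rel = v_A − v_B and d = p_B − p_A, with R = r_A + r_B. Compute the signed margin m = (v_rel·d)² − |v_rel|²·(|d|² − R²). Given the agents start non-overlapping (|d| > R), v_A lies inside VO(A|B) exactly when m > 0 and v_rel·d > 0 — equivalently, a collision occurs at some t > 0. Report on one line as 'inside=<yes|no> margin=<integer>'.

d = (-11, 18),  |d|² = 445;  R = 4+2 = 6,  c = 445−6² = 409
v_rel = (-4, 1),  |v_rel|² = 17;  v_rel·d = (-4)·(-11) + (1)·(18) = 62
17·t² − 124·t + 409 = 0  ⇒  m = 62² − 17·409 = -3109
m = -3109 < 0,  v_rel·d = 62 > 0  ⇒  outside

inside=no margin=-3109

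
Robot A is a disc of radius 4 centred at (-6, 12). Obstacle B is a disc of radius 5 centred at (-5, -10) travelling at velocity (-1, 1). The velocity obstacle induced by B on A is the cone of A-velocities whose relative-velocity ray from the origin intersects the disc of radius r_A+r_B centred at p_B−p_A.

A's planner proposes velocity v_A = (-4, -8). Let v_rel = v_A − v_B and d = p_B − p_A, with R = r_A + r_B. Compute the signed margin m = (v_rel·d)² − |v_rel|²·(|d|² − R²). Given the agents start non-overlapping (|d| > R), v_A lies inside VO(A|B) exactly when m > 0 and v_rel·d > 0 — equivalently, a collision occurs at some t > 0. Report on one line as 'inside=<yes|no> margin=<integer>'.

d = (1, -22),  |d|² = 485;  R = 4+5 = 9,  c = 485−9² = 404
v_rel = (-3, -9),  |v_rel|² = 90;  v_rel·d = (-3)·(1) + (-9)·(-22) = 195
90·t² − 390·t + 404 = 0  ⇒  m = 195² − 90·404 = 1665
m = 1665 > 0,  v_rel·d = 195 > 0  ⇒  inside

inside=yes margin=1665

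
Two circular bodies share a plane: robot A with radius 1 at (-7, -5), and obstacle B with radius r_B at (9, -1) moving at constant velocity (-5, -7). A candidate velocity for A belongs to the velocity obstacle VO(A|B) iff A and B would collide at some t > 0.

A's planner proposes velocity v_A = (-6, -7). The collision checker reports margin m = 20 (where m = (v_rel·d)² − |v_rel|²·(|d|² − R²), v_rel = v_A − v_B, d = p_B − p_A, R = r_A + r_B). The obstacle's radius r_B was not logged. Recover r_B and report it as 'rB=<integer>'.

m = 20
d = (16, 4);  v_rel = (-1, 0),  |v_rel|² = 1
v_rel×d = (-1)·(4) − (0)·(16) = -4
since m = R²·1 − (-4)²:  R² = (16 + 20) / 1 = 36
R = √36 = 6  ⇒  r_B = 6 − 1 = 5

rB=5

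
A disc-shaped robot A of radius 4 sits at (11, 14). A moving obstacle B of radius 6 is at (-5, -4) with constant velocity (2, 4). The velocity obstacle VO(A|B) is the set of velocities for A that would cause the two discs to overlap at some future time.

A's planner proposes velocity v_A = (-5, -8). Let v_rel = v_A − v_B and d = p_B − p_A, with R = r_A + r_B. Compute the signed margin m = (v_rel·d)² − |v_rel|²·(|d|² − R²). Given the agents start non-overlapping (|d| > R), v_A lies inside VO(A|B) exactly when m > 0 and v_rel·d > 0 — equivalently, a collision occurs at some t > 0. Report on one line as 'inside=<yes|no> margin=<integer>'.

d = (-16, -18),  |d|² = 580;  R = 4+6 = 10,  c = 580−10² = 480
v_rel = (-7, -12),  |v_rel|² = 193;  v_rel·d = (-7)·(-16) + (-12)·(-18) = 328
193·t² − 656·t + 480 = 0  ⇒  m = 328² − 193·480 = 14944
m = 14944 > 0,  v_rel·d = 328 > 0  ⇒  inside

inside=yes margin=14944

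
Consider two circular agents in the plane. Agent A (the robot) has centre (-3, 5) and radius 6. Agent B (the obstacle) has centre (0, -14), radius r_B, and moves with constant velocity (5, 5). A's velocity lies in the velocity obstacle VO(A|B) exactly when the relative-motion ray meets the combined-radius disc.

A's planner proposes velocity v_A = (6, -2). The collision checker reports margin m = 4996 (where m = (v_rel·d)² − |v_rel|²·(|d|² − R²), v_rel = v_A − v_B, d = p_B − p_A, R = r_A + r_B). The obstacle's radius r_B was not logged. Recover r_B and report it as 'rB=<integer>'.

m = 4996
d = (3, -19);  v_rel = (1, -7),  |v_rel|² = 50
v_rel×d = (1)·(-19) − (-7)·(3) = 2
since m = R²·50 − 2²:  R² = (4 + 4996) / 50 = 100
R = √100 = 10  ⇒  r_B = 10 − 6 = 4

rB=4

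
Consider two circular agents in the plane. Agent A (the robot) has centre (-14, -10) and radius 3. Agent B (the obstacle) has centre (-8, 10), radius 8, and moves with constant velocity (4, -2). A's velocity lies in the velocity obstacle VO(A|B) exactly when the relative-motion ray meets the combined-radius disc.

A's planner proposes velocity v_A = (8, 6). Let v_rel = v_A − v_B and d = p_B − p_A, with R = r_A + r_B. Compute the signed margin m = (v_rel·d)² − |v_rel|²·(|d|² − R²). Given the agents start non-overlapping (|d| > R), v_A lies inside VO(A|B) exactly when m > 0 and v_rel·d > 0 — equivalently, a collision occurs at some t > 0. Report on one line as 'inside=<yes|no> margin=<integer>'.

d = (6, 20),  |d|² = 436;  R = 3+8 = 11,  c = 436−11² = 315
v_rel = (4, 8),  |v_rel|² = 80;  v_rel·d = (4)·(6) + (8)·(20) = 184
80·t² − 368·t + 315 = 0  ⇒  m = 184² − 80·315 = 8656
m = 8656 > 0,  v_rel·d = 184 > 0  ⇒  inside

inside=yes margin=8656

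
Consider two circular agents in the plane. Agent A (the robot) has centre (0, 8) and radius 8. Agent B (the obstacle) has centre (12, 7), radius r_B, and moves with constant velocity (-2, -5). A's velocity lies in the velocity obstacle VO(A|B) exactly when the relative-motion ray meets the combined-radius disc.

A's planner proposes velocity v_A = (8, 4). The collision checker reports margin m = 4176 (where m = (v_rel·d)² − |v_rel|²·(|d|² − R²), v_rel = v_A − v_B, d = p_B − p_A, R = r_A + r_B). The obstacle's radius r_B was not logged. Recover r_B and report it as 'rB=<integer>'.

m = 4176
d = (12, -1);  v_rel = (10, 9),  |v_rel|² = 181
v_rel×d = (10)·(-1) − (9)·(12) = -118
since m = R²·181 − (-118)²:  R² = (13924 + 4176) / 181 = 100
R = √100 = 10  ⇒  r_B = 10 − 8 = 2

rB=2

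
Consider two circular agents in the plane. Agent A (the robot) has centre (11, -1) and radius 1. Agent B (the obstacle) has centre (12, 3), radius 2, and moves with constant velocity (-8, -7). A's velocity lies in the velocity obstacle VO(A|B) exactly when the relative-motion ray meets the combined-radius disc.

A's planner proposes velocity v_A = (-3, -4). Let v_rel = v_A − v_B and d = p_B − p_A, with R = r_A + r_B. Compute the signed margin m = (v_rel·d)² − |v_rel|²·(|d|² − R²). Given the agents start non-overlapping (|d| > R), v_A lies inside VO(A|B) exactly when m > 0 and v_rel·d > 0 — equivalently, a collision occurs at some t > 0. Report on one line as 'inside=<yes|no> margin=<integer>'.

d = (1, 4),  |d|² = 17;  R = 1+2 = 3,  c = 17−3² = 8
v_rel = (5, 3),  |v_rel|² = 34;  v_rel·d = (5)·(1) + (3)·(4) = 17
34·t² − 34·t + 8 = 0  ⇒  m = 17² − 34·8 = 17
m = 17 > 0,  v_rel·d = 17 > 0  ⇒  inside

inside=yes margin=17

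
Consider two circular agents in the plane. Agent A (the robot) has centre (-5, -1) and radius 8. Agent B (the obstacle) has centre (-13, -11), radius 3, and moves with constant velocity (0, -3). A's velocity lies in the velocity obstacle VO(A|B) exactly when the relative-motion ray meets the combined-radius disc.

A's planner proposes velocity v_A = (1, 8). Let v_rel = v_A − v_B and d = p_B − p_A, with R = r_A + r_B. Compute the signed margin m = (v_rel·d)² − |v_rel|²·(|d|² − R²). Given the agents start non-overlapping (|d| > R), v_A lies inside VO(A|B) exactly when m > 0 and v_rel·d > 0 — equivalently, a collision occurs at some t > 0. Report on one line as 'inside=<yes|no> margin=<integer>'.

d = (-8, -10),  |d|² = 164;  R = 8+3 = 11,  c = 164−11² = 43
v_rel = (1, 11),  |v_rel|² = 122;  v_rel·d = (1)·(-8) + (11)·(-10) = -118
122·t² + 236·t + 43 = 0  ⇒  m = (-118)² − 122·43 = 8678
m = 8678 > 0,  v_rel·d = -118 < 0  ⇒  outside

inside=no margin=8678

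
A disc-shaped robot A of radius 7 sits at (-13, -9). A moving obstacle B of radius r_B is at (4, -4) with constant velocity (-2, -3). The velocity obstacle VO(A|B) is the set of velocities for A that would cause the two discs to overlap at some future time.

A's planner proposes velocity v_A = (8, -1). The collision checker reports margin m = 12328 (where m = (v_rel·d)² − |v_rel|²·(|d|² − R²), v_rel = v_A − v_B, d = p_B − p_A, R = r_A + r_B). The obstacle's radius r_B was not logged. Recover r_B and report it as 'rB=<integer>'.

m = 12328
d = (17, 5);  v_rel = (10, 2),  |v_rel|² = 104
v_rel×d = (10)·(5) − (2)·(17) = 16
since m = R²·104 − 16²:  R² = (256 + 12328) / 104 = 121
R = √121 = 11  ⇒  r_B = 11 − 7 = 4

rB=4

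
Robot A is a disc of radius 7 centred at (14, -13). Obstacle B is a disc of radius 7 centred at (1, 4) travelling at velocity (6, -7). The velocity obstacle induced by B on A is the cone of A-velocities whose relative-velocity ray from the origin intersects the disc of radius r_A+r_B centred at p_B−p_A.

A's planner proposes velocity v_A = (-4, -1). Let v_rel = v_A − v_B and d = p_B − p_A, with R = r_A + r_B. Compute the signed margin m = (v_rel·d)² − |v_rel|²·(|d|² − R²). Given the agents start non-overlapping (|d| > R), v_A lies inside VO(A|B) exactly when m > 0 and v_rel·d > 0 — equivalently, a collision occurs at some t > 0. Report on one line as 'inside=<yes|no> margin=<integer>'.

d = (-13, 17),  |d|² = 458;  R = 7+7 = 14,  c = 458−14² = 262
v_rel = (-10, 6),  |v_rel|² = 136;  v_rel·d = (-10)·(-13) + (6)·(17) = 232
136·t² − 464·t + 262 = 0  ⇒  m = 232² − 136·262 = 18192
m = 18192 > 0,  v_rel·d = 232 > 0  ⇒  inside

inside=yes margin=18192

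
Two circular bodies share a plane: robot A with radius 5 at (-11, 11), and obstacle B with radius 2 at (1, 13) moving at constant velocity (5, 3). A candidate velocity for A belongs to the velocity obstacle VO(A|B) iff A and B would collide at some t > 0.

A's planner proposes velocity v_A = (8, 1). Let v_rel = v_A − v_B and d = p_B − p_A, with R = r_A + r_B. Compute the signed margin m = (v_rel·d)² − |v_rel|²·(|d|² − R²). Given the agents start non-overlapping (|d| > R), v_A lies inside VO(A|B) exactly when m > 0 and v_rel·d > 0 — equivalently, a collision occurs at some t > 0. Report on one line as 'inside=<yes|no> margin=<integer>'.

d = (12, 2),  |d|² = 148;  R = 5+2 = 7,  c = 148−7² = 99
v_rel = (3, -2),  |v_rel|² = 13;  v_rel·d = (3)·(12) + (-2)·(2) = 32
13·t² − 64·t + 99 = 0  ⇒  m = 32² − 13·99 = -263
m = -263 < 0,  v_rel·d = 32 > 0  ⇒  outside

inside=no margin=-263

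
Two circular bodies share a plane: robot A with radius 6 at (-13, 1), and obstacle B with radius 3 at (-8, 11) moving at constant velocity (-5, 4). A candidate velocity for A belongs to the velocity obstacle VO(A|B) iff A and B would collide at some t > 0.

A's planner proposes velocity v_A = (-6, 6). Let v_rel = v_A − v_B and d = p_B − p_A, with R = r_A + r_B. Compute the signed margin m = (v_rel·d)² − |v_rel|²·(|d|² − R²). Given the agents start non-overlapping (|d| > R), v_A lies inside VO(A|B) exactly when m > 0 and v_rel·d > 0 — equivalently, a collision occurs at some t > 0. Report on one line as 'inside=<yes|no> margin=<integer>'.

d = (5, 10),  |d|² = 125;  R = 6+3 = 9,  c = 125−9² = 44
v_rel = (-1, 2),  |v_rel|² = 5;  v_rel·d = (-1)·(5) + (2)·(10) = 15
5·t² − 30·t + 44 = 0  ⇒  m = 15² − 5·44 = 5
m = 5 > 0,  v_rel·d = 15 > 0  ⇒  inside

inside=yes margin=5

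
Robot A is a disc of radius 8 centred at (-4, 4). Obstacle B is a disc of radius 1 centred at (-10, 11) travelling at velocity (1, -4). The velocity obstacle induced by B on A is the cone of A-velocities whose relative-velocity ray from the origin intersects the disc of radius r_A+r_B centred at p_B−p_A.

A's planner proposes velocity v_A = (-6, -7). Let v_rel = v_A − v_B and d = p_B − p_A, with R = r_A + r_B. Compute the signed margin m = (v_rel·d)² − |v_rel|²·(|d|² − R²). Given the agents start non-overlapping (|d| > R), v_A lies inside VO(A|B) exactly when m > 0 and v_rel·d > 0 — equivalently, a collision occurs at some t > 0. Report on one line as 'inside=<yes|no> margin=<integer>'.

d = (-6, 7),  |d|² = 85;  R = 8+1 = 9,  c = 85−9² = 4
v_rel = (-7, -3),  |v_rel|² = 58;  v_rel·d = (-7)·(-6) + (-3)·(7) = 21
58·t² − 42·t + 4 = 0  ⇒  m = 21² − 58·4 = 209
m = 209 > 0,  v_rel·d = 21 > 0  ⇒  inside

inside=yes margin=209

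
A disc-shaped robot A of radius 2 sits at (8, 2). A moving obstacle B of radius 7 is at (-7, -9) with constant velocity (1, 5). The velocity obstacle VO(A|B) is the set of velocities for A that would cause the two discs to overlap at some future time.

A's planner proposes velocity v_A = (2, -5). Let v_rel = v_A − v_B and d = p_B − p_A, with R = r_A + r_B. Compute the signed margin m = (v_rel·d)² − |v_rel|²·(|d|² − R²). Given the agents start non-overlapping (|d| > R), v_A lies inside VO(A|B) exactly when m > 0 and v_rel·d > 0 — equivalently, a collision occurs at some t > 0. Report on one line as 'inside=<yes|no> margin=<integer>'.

d = (-15, -11),  |d|² = 346;  R = 2+7 = 9,  c = 346−9² = 265
v_rel = (1, -10),  |v_rel|² = 101;  v_rel·d = (1)·(-15) + (-10)·(-11) = 95
101·t² − 190·t + 265 = 0  ⇒  m = 95² − 101·265 = -17740
m = -17740 < 0,  v_rel·d = 95 > 0  ⇒  outside

inside=no margin=-17740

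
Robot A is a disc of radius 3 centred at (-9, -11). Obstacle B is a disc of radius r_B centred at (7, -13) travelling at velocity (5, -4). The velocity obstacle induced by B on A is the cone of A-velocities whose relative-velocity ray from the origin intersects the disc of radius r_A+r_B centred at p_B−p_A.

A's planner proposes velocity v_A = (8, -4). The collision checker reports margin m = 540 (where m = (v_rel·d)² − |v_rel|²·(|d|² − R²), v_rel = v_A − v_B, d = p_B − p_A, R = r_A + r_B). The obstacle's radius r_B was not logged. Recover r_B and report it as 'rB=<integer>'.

m = 540
d = (16, -2);  v_rel = (3, 0),  |v_rel|² = 9
v_rel×d = (3)·(-2) − (0)·(16) = -6
since m = R²·9 − (-6)²:  R² = (36 + 540) / 9 = 64
R = √64 = 8  ⇒  r_B = 8 − 3 = 5

rB=5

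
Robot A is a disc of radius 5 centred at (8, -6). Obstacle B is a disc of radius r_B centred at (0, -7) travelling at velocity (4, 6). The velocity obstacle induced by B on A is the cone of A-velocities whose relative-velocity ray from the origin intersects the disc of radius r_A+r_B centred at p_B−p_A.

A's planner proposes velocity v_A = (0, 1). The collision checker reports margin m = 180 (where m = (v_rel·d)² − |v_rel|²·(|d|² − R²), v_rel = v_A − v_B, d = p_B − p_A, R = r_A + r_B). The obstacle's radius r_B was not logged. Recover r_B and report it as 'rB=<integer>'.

m = 180
d = (-8, -1);  v_rel = (-4, -5),  |v_rel|² = 41
v_rel×d = (-4)·(-1) − (-5)·(-8) = -36
since m = R²·41 − (-36)²:  R² = (1296 + 180) / 41 = 36
R = √36 = 6  ⇒  r_B = 6 − 5 = 1

rB=1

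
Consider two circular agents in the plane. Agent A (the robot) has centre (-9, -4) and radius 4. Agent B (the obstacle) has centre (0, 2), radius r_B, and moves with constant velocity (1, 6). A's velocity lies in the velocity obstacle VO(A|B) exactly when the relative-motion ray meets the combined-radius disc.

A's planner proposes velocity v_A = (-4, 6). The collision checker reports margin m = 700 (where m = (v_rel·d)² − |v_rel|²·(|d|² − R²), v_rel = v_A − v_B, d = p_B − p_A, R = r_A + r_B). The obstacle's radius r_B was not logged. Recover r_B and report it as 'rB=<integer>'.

m = 700
d = (9, 6);  v_rel = (-5, 0),  |v_rel|² = 25
v_rel×d = (-5)·(6) − (0)·(9) = -30
since m = R²·25 − (-30)²:  R² = (900 + 700) / 25 = 64
R = √64 = 8  ⇒  r_B = 8 − 4 = 4

rB=4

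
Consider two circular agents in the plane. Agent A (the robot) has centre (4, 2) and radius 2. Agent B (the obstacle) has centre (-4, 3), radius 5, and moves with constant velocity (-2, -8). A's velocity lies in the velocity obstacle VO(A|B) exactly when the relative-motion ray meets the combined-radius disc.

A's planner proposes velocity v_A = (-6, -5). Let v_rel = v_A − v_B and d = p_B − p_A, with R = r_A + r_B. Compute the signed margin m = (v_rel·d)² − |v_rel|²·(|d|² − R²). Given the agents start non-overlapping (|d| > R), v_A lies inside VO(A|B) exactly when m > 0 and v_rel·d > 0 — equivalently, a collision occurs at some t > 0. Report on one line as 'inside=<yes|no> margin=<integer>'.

d = (-8, 1),  |d|² = 65;  R = 2+5 = 7,  c = 65−7² = 16
v_rel = (-4, 3),  |v_rel|² = 25;  v_rel·d = (-4)·(-8) + (3)·(1) = 35
25·t² − 70·t + 16 = 0  ⇒  m = 35² − 25·16 = 825
m = 825 > 0,  v_rel·d = 35 > 0  ⇒  inside

inside=yes margin=825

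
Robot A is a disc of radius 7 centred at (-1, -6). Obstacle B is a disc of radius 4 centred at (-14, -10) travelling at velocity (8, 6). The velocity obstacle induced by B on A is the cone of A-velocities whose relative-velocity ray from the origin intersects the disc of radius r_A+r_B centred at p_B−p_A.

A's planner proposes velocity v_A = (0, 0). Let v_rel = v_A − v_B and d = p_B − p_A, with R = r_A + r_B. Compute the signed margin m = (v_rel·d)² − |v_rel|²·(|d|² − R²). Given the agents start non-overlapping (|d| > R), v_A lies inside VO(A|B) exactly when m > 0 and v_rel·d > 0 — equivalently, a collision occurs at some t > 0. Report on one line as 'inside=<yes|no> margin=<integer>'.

d = (-13, -4),  |d|² = 185;  R = 7+4 = 11,  c = 185−11² = 64
v_rel = (-8, -6),  |v_rel|² = 100;  v_rel·d = (-8)·(-13) + (-6)·(-4) = 128
100·t² − 256·t + 64 = 0  ⇒  m = 128² − 100·64 = 9984
m = 9984 > 0,  v_rel·d = 128 > 0  ⇒  inside

inside=yes margin=9984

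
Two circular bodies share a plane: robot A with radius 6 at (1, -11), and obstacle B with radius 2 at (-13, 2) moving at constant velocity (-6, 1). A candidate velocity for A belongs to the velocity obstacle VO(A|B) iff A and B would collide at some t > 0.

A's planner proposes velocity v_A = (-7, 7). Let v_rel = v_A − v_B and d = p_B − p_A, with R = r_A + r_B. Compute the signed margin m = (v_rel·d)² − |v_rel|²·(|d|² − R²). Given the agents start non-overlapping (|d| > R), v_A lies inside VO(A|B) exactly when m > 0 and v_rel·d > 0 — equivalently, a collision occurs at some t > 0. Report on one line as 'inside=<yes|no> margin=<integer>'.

d = (-14, 13),  |d|² = 365;  R = 6+2 = 8,  c = 365−8² = 301
v_rel = (-1, 6),  |v_rel|² = 37;  v_rel·d = (-1)·(-14) + (6)·(13) = 92
37·t² − 184·t + 301 = 0  ⇒  m = 92² − 37·301 = -2673
m = -2673 < 0,  v_rel·d = 92 > 0  ⇒  outside

inside=no margin=-2673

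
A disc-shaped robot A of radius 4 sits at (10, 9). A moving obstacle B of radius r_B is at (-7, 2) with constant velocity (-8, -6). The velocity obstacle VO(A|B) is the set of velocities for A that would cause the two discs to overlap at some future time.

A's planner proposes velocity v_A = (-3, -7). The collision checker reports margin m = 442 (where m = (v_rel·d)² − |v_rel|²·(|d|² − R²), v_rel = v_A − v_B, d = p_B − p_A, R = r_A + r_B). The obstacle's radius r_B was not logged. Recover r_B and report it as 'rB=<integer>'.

m = 442
d = (-17, -7);  v_rel = (5, -1),  |v_rel|² = 26
v_rel×d = (5)·(-7) − (-1)·(-17) = -52
since m = R²·26 − (-52)²:  R² = (2704 + 442) / 26 = 121
R = √121 = 11  ⇒  r_B = 11 − 4 = 7

rB=7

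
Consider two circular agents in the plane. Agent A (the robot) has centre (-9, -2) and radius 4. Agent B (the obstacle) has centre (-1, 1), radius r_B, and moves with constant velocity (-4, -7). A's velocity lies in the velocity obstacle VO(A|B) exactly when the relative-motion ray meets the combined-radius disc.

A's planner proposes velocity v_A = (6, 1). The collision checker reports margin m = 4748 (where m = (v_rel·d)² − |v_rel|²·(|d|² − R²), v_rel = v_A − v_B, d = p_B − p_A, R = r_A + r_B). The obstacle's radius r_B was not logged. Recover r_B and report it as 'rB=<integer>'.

m = 4748
d = (8, 3);  v_rel = (10, 8),  |v_rel|² = 164
v_rel×d = (10)·(3) − (8)·(8) = -34
since m = R²·164 − (-34)²:  R² = (1156 + 4748) / 164 = 36
R = √36 = 6  ⇒  r_B = 6 − 4 = 2

rB=2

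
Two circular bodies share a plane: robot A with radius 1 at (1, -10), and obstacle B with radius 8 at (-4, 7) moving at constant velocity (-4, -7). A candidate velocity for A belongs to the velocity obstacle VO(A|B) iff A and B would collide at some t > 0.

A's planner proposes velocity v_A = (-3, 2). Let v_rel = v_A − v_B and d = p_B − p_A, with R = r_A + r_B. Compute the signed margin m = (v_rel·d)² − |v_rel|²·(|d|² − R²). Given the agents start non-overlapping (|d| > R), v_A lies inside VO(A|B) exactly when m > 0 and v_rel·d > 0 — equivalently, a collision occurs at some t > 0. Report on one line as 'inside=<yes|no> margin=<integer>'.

d = (-5, 17),  |d|² = 314;  R = 1+8 = 9,  c = 314−9² = 233
v_rel = (1, 9),  |v_rel|² = 82;  v_rel·d = (1)·(-5) + (9)·(17) = 148
82·t² − 296·t + 233 = 0  ⇒  m = 148² − 82·233 = 2798
m = 2798 > 0,  v_rel·d = 148 > 0  ⇒  inside

inside=yes margin=2798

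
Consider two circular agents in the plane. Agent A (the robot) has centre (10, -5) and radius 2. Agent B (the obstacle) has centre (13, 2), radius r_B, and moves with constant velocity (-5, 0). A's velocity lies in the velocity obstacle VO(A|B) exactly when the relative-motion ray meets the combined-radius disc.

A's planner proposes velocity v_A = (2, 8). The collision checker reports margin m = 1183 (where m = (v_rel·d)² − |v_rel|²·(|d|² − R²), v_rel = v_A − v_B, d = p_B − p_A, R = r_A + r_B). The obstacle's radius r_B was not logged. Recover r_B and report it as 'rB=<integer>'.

m = 1183
d = (3, 7);  v_rel = (7, 8),  |v_rel|² = 113
v_rel×d = (7)·(7) − (8)·(3) = 25
since m = R²·113 − 25²:  R² = (625 + 1183) / 113 = 16
R = √16 = 4  ⇒  r_B = 4 − 2 = 2

rB=2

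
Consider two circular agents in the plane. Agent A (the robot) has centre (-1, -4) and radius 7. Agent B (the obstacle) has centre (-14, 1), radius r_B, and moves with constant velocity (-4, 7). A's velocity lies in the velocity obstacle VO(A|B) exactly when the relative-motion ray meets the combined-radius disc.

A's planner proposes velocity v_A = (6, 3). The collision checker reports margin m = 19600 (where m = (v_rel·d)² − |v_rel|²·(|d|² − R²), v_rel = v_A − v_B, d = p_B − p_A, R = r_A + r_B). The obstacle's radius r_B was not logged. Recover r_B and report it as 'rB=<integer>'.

m = 19600
d = (-13, 5);  v_rel = (10, -4),  |v_rel|² = 116
v_rel×d = (10)·(5) − (-4)·(-13) = -2
since m = R²·116 − (-2)²:  R² = (4 + 19600) / 116 = 169
R = √169 = 13  ⇒  r_B = 13 − 7 = 6

rB=6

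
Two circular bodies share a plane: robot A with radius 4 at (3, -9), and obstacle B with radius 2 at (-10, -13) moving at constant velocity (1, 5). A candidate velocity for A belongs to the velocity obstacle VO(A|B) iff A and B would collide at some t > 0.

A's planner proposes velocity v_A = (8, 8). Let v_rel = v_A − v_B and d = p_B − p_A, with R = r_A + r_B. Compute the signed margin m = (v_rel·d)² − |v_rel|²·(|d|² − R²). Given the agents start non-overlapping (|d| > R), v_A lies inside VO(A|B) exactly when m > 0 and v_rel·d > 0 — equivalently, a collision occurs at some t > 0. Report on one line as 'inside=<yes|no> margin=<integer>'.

d = (-13, -4),  |d|² = 185;  R = 4+2 = 6,  c = 185−6² = 149
v_rel = (7, 3),  |v_rel|² = 58;  v_rel·d = (7)·(-13) + (3)·(-4) = -103
58·t² + 206·t + 149 = 0  ⇒  m = (-103)² − 58·149 = 1967
m = 1967 > 0,  v_rel·d = -103 < 0  ⇒  outside

inside=no margin=1967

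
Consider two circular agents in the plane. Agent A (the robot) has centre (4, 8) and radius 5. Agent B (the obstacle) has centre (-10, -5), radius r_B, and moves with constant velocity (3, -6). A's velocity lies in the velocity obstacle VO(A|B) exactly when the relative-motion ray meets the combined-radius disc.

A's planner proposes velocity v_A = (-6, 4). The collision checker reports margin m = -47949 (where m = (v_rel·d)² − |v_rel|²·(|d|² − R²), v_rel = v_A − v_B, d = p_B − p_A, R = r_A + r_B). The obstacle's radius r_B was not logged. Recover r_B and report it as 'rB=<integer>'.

m = -47949
d = (-14, -13);  v_rel = (-9, 10),  |v_rel|² = 181
v_rel×d = (-9)·(-13) − (10)·(-14) = 257
since m = R²·181 − 257²:  R² = (66049 + -47949) / 181 = 100
R = √100 = 10  ⇒  r_B = 10 − 5 = 5

rB=5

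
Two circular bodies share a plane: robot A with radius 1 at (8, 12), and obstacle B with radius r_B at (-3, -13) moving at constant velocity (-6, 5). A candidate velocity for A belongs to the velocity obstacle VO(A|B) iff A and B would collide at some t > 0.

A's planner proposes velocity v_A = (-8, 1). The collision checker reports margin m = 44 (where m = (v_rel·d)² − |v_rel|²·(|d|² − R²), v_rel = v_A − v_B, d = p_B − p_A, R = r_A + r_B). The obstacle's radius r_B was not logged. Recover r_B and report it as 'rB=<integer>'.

m = 44
d = (-11, -25);  v_rel = (-2, -4),  |v_rel|² = 20
v_rel×d = (-2)·(-25) − (-4)·(-11) = 6
since m = R²·20 − 6²:  R² = (36 + 44) / 20 = 4
R = √4 = 2  ⇒  r_B = 2 − 1 = 1

rB=1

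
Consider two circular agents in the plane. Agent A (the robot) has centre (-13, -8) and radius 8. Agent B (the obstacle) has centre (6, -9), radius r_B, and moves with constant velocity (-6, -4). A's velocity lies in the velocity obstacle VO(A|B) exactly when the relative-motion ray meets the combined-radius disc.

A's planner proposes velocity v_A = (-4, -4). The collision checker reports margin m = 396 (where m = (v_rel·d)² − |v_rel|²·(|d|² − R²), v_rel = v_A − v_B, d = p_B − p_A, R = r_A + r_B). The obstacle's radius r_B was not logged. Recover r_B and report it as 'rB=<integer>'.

m = 396
d = (19, -1);  v_rel = (2, 0),  |v_rel|² = 4
v_rel×d = (2)·(-1) − (0)·(19) = -2
since m = R²·4 − (-2)²:  R² = (4 + 396) / 4 = 100
R = √100 = 10  ⇒  r_B = 10 − 8 = 2

rB=2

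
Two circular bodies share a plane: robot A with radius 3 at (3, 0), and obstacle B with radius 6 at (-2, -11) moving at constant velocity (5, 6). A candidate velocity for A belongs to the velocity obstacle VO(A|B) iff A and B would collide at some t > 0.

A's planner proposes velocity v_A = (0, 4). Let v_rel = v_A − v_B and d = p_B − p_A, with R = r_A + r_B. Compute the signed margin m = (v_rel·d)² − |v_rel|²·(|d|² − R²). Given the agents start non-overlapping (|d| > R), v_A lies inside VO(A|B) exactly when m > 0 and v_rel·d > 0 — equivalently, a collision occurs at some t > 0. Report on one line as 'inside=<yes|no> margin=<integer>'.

d = (-5, -11),  |d|² = 146;  R = 3+6 = 9,  c = 146−9² = 65
v_rel = (-5, -2),  |v_rel|² = 29;  v_rel·d = (-5)·(-5) + (-2)·(-11) = 47
29·t² − 94·t + 65 = 0  ⇒  m = 47² − 29·65 = 324
m = 324 > 0,  v_rel·d = 47 > 0  ⇒  inside

inside=yes margin=324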